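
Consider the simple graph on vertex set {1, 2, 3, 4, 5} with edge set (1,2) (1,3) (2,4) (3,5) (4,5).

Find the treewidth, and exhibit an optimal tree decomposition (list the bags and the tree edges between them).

The largest bag has 3 vertices, giving width 2; this decomposition certifies tw(G) ≤ 2. For the lower bound, G contains the cycle 1–2–4–5–3–1, so G is not a forest; only forests have treewidth ≤ 1, hence tw(G) ≥ 2. Hence tw(G) = 2 exactly.

Treewidth 2.
One optimal decomposition is:
Bags: B1 = {1, 2, 4}  B2 = {1, 4, 5}  B3 = {1, 3, 5}
Tree: B1–B2, B2–B3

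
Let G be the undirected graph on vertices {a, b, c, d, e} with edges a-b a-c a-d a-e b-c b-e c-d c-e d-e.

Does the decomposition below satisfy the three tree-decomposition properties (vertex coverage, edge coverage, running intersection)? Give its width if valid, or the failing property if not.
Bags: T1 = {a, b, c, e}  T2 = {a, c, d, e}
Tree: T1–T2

Every vertex of G appears in some bag (union = {a, b, c, d, e}); every edge is covered by a bag; and for each vertex v the set of bags containing v is connected in the bag tree. The decomposition is therefore valid. The largest bag has 4 vertices, so the width is 3.

Yes; width 3.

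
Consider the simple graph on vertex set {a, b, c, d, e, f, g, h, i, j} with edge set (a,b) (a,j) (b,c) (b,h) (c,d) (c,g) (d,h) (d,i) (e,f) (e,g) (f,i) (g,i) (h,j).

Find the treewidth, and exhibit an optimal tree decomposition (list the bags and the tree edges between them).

Treewidth 2.
One optimal decomposition is:
Bags: B1 = {a, b, j}  B2 = {b, h, j}  B3 = {b, c, h}  B4 = {c, d, h}  B5 = {c, d, g}  B6 = {d, g, i}  B7 = {e, g, i}  B8 = {e, f, i}
Tree: B1–B2, B2–B3, B3–B4, B4–B5, B5–B6, B6–B7, B7–B8

Every bag has size at most 3, so the width is 3 − 1 = 2 and tw(G) ≤ 2. The edges a–j–h–b–a form a cycle, so G is not a tree and its treewidth is at least 2. The upper and lower bounds meet at 2, so that is the treewidth.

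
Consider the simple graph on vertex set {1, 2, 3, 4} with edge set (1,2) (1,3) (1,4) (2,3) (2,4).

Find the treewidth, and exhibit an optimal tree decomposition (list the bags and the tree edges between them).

Treewidth 2.
One optimal decomposition is:
Bags: B1 = {1, 2, 4}  B2 = {1, 2, 3}
Tree: B1–B2

Each bag holds 3 vertices, so the decomposition has width 2, which upper-bounds the treewidth. Conversely, {1, 2, 3} is a clique of size 3, and the vertices of any clique must share a bag in every tree decomposition; so some bag has ≥ 3 vertices and tw(G) ≥ 2. Hence tw(G) = 2 exactly.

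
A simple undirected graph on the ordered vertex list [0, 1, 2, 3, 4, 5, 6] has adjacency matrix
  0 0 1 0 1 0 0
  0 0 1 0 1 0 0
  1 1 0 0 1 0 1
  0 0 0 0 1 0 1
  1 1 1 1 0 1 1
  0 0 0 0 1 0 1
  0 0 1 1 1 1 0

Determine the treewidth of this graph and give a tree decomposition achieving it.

Treewidth 2.
Bags: B1 = {2, 4, 6}  B2 = {0, 2, 4}  B3 = {3, 4, 6}  B4 = {1, 2, 4}  B5 = {4, 5, 6}
Tree: B1–B2, B1–B3, B2–B4, B1–B5

Each bag holds 3 vertices, so the decomposition has width 2, which upper-bounds the treewidth. For the lower bound, the 3 vertices {0, 2, 4} are pairwise adjacent, and any tree decomposition puts a clique entirely inside one bag — forcing width ≥ 2. Combining the bounds, tw(G) = 2.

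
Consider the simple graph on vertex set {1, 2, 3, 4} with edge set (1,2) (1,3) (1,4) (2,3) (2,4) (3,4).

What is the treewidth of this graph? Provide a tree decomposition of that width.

Treewidth 3.
One such decomposition:
Bags: B1 = {1, 2, 3, 4}
Tree: (single bag)

With just one bag of size 4, the width is 4 − 1 = 3, so tw(G) ≤ 3. Conversely, {1, 2, 3, 4} is a clique of size 4, and the vertices of any clique must share a bag in every tree decomposition; so some bag has ≥ 4 vertices and tw(G) ≥ 3. The upper and lower bounds meet at 3, so that is the treewidth.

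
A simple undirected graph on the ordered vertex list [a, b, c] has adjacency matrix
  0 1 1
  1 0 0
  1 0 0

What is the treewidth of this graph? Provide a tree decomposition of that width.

Treewidth 1.
Bags: B1 = {a, b}  B2 = {a, c}
Tree: B1–B2

Each bag holds 2 vertices, so the decomposition has width 1, which upper-bounds the treewidth. Any graph with an edge has treewidth ≥ 1, and G has the edge a–b. The upper and lower bounds meet at 1, so that is the treewidth.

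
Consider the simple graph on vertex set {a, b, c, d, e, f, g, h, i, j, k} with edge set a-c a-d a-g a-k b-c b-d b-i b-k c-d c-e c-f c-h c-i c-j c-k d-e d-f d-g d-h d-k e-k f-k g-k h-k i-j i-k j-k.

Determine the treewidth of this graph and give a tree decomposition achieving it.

Treewidth 3.
One optimal decomposition is:
Bags: B1 = {b, c, d, k}  B2 = {c, d, e, k}  B3 = {c, d, h, k}  B4 = {a, c, d, k}  B5 = {b, c, i, k}  B6 = {c, i, j, k}  B7 = {c, d, f, k}  B8 = {a, d, g, k}
Tree: B1–B2, B2–B3, B1–B4, B1–B5, B5–B6, B1–B7, B4–B8

Each bag holds 4 vertices, so the decomposition has width 3, which upper-bounds the treewidth. For the lower bound, the 4 vertices {a, d, g, k} are pairwise adjacent, and any tree decomposition puts a clique entirely inside one bag — forcing width ≥ 3. Hence tw(G) = 3 exactly.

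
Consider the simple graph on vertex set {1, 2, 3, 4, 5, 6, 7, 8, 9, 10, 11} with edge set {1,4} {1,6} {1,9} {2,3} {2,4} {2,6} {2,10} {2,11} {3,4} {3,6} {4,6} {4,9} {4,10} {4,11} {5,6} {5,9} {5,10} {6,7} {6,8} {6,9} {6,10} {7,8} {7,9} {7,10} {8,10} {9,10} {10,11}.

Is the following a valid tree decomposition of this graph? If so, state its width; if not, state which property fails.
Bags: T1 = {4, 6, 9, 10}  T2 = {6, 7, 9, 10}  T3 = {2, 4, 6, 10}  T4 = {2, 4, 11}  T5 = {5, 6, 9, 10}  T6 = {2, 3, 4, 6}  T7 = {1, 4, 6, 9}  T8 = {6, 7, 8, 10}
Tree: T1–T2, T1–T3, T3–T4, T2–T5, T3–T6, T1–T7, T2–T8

A tree decomposition must satisfy three properties: every vertex lies in some bag; for every edge, both endpoints lie together in some bag; and for every vertex, the bags containing it form a connected subtree. Here edge (10,11) lies in no bag, so the decomposition is invalid.

No — edge (10,11) lies in no bag.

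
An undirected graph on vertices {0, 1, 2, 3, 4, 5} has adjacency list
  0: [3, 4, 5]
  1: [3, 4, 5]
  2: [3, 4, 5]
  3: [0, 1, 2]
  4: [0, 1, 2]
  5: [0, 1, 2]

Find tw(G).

3

A width-3 tree decomposition is:
Bags: B1 = {0, 1, 2, 4}  B2 = {0, 1, 2, 5}  B3 = {0, 1, 2, 3}
Tree: B1–B2, B2–B3
Each bag holds 4 vertices, so the decomposition has width 3, which upper-bounds the treewidth. For the lower bound: the 4 vertex sets {1,4}, {0,5}, {2}, {3} are disjoint, each induces a connected subgraph, and every pair is joined by at least one edge of G. Contracting each set to a single vertex therefore yields K_{4} as a minor, and since treewidth is minor-monotone, tw(G) ≥ tw(K_{4}) = 3. Combining the bounds, tw(G) = 3.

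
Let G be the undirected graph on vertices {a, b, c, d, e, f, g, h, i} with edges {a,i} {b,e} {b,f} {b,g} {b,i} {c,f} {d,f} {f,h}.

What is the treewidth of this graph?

1

A width-1 tree decomposition is:
Bags: B1 = {b, g}  B2 = {b, i}  B3 = {b, e}  B4 = {b, f}  B5 = {a, i}  B6 = {d, f}  B7 = {f, h}  B8 = {c, f}
Tree: B1–B2, B1–B3, B3–B4, B2–B5, B4–B6, B6–B7, B7–B8
Each bag holds 2 vertices, so the decomposition has width 1, which upper-bounds the treewidth. Since G has at least one edge (e.g. g–b), it is not an edgeless graph, so tw(G) ≥ 1. Therefore the treewidth is 1.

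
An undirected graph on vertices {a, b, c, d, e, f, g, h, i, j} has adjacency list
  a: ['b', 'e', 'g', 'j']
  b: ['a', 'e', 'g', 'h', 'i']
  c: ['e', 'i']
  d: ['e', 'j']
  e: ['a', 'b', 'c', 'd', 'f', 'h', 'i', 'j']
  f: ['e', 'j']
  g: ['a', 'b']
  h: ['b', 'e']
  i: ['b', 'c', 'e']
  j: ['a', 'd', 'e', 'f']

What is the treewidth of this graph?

A width-2 tree decomposition is:
Bags: B1 = {a, e, j}  B2 = {a, b, e}  B3 = {d, e, j}  B4 = {b, e, i}  B5 = {b, e, h}  B6 = {a, b, g}  B7 = {e, f, j}  B8 = {c, e, i}
Tree: B1–B2, B1–B3, B2–B4, B2–B5, B2–B6, B1–B7, B4–B8
Every bag has size at most 3, so the width is 3 − 1 = 2 and tw(G) ≤ 2. Conversely, {a, b, g} is a clique of size 3, and the vertices of any clique must share a bag in every tree decomposition; so some bag has ≥ 3 vertices and tw(G) ≥ 2. Hence tw(G) = 2 exactly.

2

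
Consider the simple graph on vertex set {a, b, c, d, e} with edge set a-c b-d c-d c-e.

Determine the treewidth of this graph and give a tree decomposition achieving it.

Every bag has size at most 2, so the width is 2 − 1 = 1 and tw(G) ≤ 1. Since G has at least one edge (e.g. c–a), it is not an edgeless graph, so tw(G) ≥ 1. Therefore the treewidth is 1.

Treewidth 1.
One optimal decomposition is:
Bags: B1 = {a, c}  B2 = {c, d}  B3 = {c, e}  B4 = {b, d}
Tree: B1–B2, B1–B3, B2–B4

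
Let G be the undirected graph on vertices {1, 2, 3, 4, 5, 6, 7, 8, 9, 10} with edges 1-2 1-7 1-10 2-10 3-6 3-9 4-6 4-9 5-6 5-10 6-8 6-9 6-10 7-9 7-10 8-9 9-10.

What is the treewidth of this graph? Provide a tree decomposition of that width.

Treewidth 2.
One such decomposition:
Bags: B1 = {4, 6, 9}  B2 = {6, 9, 10}  B3 = {6, 8, 9}  B4 = {7, 9, 10}  B5 = {1, 7, 10}  B6 = {5, 6, 10}  B7 = {3, 6, 9}  B8 = {1, 2, 10}
Tree: B1–B2, B2–B3, B2–B4, B4–B5, B2–B6, B2–B7, B5–B8

Each bag holds 3 vertices, so the decomposition has width 2, which upper-bounds the treewidth. Conversely, {1, 2, 10} is a clique of size 3, and the vertices of any clique must share a bag in every tree decomposition; so some bag has ≥ 3 vertices and tw(G) ≥ 2. Combining the bounds, tw(G) = 2.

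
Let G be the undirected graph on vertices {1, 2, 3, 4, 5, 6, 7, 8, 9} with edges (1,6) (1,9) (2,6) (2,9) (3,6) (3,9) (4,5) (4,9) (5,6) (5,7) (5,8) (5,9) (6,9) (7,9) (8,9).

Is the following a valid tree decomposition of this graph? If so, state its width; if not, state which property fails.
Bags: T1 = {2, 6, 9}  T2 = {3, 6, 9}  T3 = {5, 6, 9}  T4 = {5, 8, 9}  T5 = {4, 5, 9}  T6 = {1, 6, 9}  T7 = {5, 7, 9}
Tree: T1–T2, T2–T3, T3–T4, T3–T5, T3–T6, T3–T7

Yes; width 2.

Vertex coverage: the bags together contain {1, 2, 3, 4, 5, 6, 7, 8, 9}, the full vertex set. Edge coverage: each edge of G has both endpoints in at least one bag. Running intersection: for every vertex, the bags containing it form a connected subtree. All three properties hold, so this is a valid tree decomposition of width max|bag| − 1 = 2, and hence tw(G) ≤ 2.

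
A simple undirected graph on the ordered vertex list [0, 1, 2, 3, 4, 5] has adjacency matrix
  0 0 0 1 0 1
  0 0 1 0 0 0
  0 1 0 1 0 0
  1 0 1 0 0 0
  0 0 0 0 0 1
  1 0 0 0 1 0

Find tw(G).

A width-1 tree decomposition is:
Bags: B1 = {4, 5}  B2 = {0, 5}  B3 = {0, 3}  B4 = {2, 3}  B5 = {1, 2}
Tree: B1–B2, B2–B3, B3–B4, B4–B5
Each bag holds 2 vertices, so the decomposition has width 1, which upper-bounds the treewidth. Any graph with an edge has treewidth ≥ 1, and G has the edge 4–5. Hence tw(G) = 1 exactly.

1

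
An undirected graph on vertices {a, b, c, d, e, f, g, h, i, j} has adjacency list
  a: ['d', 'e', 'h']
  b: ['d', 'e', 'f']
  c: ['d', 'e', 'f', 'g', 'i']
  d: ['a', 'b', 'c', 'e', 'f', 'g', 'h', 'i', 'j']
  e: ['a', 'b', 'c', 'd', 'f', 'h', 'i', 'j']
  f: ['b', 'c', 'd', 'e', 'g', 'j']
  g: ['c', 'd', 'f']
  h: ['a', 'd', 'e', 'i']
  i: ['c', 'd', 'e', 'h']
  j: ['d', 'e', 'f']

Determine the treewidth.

A width-3 tree decomposition is:
Bags: B1 = {d, e, h, i}  B2 = {c, d, e, i}  B3 = {a, d, e, h}  B4 = {c, d, e, f}  B5 = {b, d, e, f}  B6 = {d, e, f, j}  B7 = {c, d, f, g}
Tree: B1–B2, B1–B3, B2–B4, B4–B5, B4–B6, B4–B7
The largest bag has 4 vertices, giving width 3; this decomposition certifies tw(G) ≤ 3. For the lower bound, the 4 vertices {c, d, f, g} are pairwise adjacent, and any tree decomposition puts a clique entirely inside one bag — forcing width ≥ 3. The upper and lower bounds meet at 3, so that is the treewidth.

3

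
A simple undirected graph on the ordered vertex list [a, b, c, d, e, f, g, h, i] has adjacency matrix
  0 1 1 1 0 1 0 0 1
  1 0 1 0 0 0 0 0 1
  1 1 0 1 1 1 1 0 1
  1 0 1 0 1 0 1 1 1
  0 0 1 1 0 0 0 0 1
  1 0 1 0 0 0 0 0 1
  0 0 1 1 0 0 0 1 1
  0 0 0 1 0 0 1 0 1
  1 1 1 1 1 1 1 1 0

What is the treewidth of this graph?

3

A width-3 tree decomposition is:
Bags: B1 = {a, c, d, i}  B2 = {c, d, g, i}  B3 = {d, g, h, i}  B4 = {a, b, c, i}  B5 = {a, c, f, i}  B6 = {c, d, e, i}
Tree: B1–B2, B2–B3, B1–B4, B1–B5, B2–B6
Each bag holds 4 vertices, so the decomposition has width 3, which upper-bounds the treewidth. For the lower bound, the 4 vertices {d, g, h, i} are pairwise adjacent, and any tree decomposition puts a clique entirely inside one bag — forcing width ≥ 3. The upper and lower bounds meet at 3, so that is the treewidth.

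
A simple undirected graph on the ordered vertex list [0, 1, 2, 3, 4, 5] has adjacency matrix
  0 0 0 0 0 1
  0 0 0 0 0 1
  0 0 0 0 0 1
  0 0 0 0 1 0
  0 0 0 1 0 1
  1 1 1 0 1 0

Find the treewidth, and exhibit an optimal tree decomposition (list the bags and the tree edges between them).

The largest bag has 2 vertices, giving width 1; this decomposition certifies tw(G) ≤ 1. Since G has at least one edge (e.g. 0–5), it is not an edgeless graph, so tw(G) ≥ 1. Combining the bounds, tw(G) = 1.

Treewidth 1.
One optimal decomposition is:
Bags: B1 = {0, 5}  B2 = {2, 5}  B3 = {1, 5}  B4 = {4, 5}  B5 = {3, 4}
Tree: B1–B2, B2–B3, B2–B4, B4–B5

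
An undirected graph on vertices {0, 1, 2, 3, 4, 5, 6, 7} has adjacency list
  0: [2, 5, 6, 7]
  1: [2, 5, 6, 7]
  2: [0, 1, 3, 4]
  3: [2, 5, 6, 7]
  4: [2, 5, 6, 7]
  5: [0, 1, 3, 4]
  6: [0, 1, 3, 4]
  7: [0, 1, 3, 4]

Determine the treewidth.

A width-4 tree decomposition is:
Bags: B1 = {2, 4, 5, 6, 7}  B2 = {0, 2, 5, 6, 7}  B3 = {2, 3, 5, 6, 7}  B4 = {1, 2, 5, 6, 7}
Tree: B1–B2, B2–B3, B3–B4
Every bag has size at most 5, so the width is 5 − 1 = 4 and tw(G) ≤ 4. For the lower bound: the 5 vertex sets {4,6}, {0,7}, {3,5}, {2}, {1} are disjoint, each induces a connected subgraph, and every pair is joined by at least one edge of G. Contracting each set to a single vertex therefore yields K_{5} as a minor, and since treewidth is minor-monotone, tw(G) ≥ tw(K_{5}) = 4. Hence tw(G) = 4 exactly.

4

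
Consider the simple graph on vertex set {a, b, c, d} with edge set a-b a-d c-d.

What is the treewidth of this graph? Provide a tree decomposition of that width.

Treewidth 1.
Bags: B1 = {a, b}  B2 = {a, d}  B3 = {c, d}
Tree: B1–B2, B2–B3

Each bag holds 2 vertices, so the decomposition has width 1, which upper-bounds the treewidth. Any graph with an edge has treewidth ≥ 1, and G has the edge a–b. The upper and lower bounds meet at 1, so that is the treewidth.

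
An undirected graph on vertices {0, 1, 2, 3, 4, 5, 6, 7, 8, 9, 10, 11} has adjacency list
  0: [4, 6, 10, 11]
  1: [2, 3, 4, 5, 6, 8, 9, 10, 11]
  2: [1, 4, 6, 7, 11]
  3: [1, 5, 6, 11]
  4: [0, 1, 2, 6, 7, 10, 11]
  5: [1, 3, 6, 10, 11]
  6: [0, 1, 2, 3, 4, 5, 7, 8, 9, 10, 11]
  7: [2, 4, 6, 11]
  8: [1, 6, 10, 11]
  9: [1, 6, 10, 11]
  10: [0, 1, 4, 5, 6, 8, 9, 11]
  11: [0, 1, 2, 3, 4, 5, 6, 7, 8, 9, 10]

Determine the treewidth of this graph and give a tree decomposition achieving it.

Treewidth 4.
One optimal decomposition is:
Bags: B1 = {1, 6, 8, 10, 11}  B2 = {1, 6, 9, 10, 11}  B3 = {1, 5, 6, 10, 11}  B4 = {1, 4, 6, 10, 11}  B5 = {1, 3, 5, 6, 11}  B6 = {0, 4, 6, 10, 11}  B7 = {1, 2, 4, 6, 11}  B8 = {2, 4, 6, 7, 11}
Tree: B1–B2, B2–B3, B1–B4, B3–B5, B4–B6, B4–B7, B7–B8

Every bag has size at most 5, so the width is 5 − 1 = 4 and tw(G) ≤ 4. Conversely, {0, 4, 6, 10, 11} is a clique of size 5, and the vertices of any clique must share a bag in every tree decomposition; so some bag has ≥ 5 vertices and tw(G) ≥ 4. The upper and lower bounds meet at 4, so that is the treewidth.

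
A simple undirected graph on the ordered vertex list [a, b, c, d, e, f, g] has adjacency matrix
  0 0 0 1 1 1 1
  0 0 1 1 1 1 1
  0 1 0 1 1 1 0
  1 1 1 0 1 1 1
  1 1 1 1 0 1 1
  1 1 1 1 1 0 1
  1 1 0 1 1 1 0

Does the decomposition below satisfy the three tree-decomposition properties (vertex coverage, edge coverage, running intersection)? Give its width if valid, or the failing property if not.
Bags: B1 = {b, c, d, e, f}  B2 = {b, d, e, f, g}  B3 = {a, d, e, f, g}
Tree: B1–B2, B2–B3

Vertex coverage: the bags together contain {a, b, c, d, e, f, g}, the full vertex set. Edge coverage: each edge of G has both endpoints in at least one bag. Running intersection: for every vertex, the bags containing it form a connected subtree. All three properties hold, so this is a valid tree decomposition of width max|bag| − 1 = 4, and hence tw(G) ≤ 4.

Yes; width 4.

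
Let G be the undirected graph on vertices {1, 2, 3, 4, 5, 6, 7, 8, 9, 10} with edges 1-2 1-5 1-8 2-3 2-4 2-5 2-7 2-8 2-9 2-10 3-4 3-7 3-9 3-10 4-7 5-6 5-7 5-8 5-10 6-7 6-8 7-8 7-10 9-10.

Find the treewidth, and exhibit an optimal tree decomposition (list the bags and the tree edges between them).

Treewidth 3.
One optimal decomposition is:
Bags: B1 = {2, 3, 7, 10}  B2 = {2, 5, 7, 10}  B3 = {2, 3, 4, 7}  B4 = {2, 3, 9, 10}  B5 = {2, 5, 7, 8}  B6 = {1, 2, 5, 8}  B7 = {5, 6, 7, 8}
Tree: B1–B2, B1–B3, B1–B4, B2–B5, B5–B6, B5–B7

The largest bag has 4 vertices, giving width 3; this decomposition certifies tw(G) ≤ 3. On the other hand G contains the 4-clique {1, 2, 5, 8}. A clique must lie in a single bag of any decomposition, so no decomposition can have width below 3. Combining the bounds, tw(G) = 3.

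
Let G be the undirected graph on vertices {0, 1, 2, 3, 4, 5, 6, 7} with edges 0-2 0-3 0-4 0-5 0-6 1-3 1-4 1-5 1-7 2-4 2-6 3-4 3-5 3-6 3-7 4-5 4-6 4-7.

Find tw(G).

A width-3 tree decomposition is:
Bags: B1 = {0, 3, 4, 5}  B2 = {1, 3, 4, 5}  B3 = {0, 3, 4, 6}  B4 = {1, 3, 4, 7}  B5 = {0, 2, 4, 6}
Tree: B1–B2, B1–B3, B2–B4, B3–B5
Every bag has size at most 4, so the width is 4 − 1 = 3 and tw(G) ≤ 3. Conversely, {0, 2, 4, 6} is a clique of size 4, and the vertices of any clique must share a bag in every tree decomposition; so some bag has ≥ 4 vertices and tw(G) ≥ 3. The upper and lower bounds meet at 3, so that is the treewidth.

3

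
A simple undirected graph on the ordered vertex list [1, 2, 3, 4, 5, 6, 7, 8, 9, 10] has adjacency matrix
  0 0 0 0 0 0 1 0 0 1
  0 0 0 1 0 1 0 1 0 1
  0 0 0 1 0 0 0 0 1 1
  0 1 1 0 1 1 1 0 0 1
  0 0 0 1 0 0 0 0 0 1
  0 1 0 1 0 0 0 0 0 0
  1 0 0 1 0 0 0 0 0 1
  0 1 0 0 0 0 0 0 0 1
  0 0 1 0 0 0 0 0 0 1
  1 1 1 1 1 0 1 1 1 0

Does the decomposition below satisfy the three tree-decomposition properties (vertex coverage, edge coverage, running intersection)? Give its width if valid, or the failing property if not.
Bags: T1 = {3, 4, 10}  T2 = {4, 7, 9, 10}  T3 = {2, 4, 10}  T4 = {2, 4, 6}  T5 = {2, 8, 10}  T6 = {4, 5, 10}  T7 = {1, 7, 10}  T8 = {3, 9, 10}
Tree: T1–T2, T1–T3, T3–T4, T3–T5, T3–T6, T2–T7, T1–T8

A tree decomposition must satisfy three properties: every vertex lies in some bag; for every edge, both endpoints lie together in some bag; and for every vertex, the bags containing it form a connected subtree. Here bags containing vertex 9 are not connected in the tree, so the decomposition is invalid.

No — bags containing vertex 9 are not connected in the tree.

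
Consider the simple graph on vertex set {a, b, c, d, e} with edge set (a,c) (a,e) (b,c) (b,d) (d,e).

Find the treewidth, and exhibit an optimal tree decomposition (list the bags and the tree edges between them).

Treewidth 2.
One optimal decomposition is:
Bags: B1 = {b, d, e}  B2 = {a, b, e}  B3 = {a, b, c}
Tree: B1–B2, B2–B3

Every bag has size at most 3, so the width is 3 − 1 = 2 and tw(G) ≤ 2. Since b–d–e–a–c–b is a cycle in G, G is not acyclic. Forests are exactly the graphs of treewidth ≤ 1, so tw(G) ≥ 2. Therefore the treewidth is 2.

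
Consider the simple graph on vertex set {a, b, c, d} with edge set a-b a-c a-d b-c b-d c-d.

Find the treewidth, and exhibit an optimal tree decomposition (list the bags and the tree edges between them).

Treewidth 3.
One such decomposition:
Bags: B1 = {a, b, c, d}
Tree: (single bag)

With just one bag of size 4, the width is 4 − 1 = 3, so tw(G) ≤ 3. On the other hand G contains the 4-clique {a, b, c, d}. A clique must lie in a single bag of any decomposition, so no decomposition can have width below 3. The upper and lower bounds meet at 3, so that is the treewidth.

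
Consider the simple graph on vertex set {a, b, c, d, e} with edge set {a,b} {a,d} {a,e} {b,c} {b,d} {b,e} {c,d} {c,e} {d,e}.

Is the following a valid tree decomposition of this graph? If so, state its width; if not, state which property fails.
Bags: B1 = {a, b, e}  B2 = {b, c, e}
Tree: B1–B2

No — vertex d appears in no bag.

A tree decomposition must satisfy three properties: every vertex lies in some bag; for every edge, both endpoints lie together in some bag; and for every vertex, the bags containing it form a connected subtree. Here vertex d appears in no bag, so the decomposition is invalid.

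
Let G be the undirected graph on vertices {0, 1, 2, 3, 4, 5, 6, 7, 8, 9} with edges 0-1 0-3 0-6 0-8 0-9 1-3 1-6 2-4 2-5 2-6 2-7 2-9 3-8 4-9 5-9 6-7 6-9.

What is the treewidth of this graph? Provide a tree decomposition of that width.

Every bag has size at most 3, so the width is 3 − 1 = 2 and tw(G) ≤ 2. Conversely, {0, 3, 8} is a clique of size 3, and the vertices of any clique must share a bag in every tree decomposition; so some bag has ≥ 3 vertices and tw(G) ≥ 2. The upper and lower bounds meet at 2, so that is the treewidth.

Treewidth 2.
One optimal decomposition is:
Bags: B1 = {2, 5, 9}  B2 = {2, 6, 9}  B3 = {0, 6, 9}  B4 = {0, 1, 6}  B5 = {0, 1, 3}  B6 = {2, 6, 7}  B7 = {2, 4, 9}  B8 = {0, 3, 8}
Tree: B1–B2, B2–B3, B3–B4, B4–B5, B2–B6, B1–B7, B5–B8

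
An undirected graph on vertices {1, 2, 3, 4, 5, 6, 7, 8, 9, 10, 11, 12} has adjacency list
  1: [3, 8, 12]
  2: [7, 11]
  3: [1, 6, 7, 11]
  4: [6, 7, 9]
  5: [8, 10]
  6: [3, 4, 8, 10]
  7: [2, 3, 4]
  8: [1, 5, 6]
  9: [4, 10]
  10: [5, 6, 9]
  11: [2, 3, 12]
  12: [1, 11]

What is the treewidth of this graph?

3

A width-3 tree decomposition is:
Bags: B1 = {5, 8, 9, 10}  B2 = {6, 8, 9, 10}  B3 = {4, 6, 8, 9}  B4 = {1, 4, 6, 8}  B5 = {1, 3, 4, 6}  B6 = {1, 3, 4, 7}  B7 = {1, 3, 7, 12}  B8 = {3, 7, 11, 12}  B9 = {2, 7, 11, 12}
Tree: B1–B2, B2–B3, B3–B4, B4–B5, B5–B6, B6–B7, B7–B8, B8–B9
Each bag holds 4 vertices, so the decomposition has width 3, which upper-bounds the treewidth. For the lower bound: the 4 vertex sets {5,9,10}, {8}, {6}, {1,3,4,7} are disjoint, each induces a connected subgraph, and every pair is joined by at least one edge of G. Contracting each set to a single vertex therefore yields K_{4} as a minor, and since treewidth is minor-monotone, tw(G) ≥ tw(K_{4}) = 3. The upper and lower bounds meet at 3, so that is the treewidth.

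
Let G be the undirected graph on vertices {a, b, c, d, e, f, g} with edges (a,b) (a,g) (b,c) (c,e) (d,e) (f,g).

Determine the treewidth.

1

A width-1 tree decomposition is:
Bags: B1 = {f, g}  B2 = {a, g}  B3 = {a, b}  B4 = {b, c}  B5 = {c, e}  B6 = {d, e}
Tree: B1–B2, B2–B3, B3–B4, B4–B5, B5–B6
The largest bag has 2 vertices, giving width 1; this decomposition certifies tw(G) ≤ 1. Any graph with an edge has treewidth ≥ 1, and G has the edge f–g. The upper and lower bounds meet at 1, so that is the treewidth.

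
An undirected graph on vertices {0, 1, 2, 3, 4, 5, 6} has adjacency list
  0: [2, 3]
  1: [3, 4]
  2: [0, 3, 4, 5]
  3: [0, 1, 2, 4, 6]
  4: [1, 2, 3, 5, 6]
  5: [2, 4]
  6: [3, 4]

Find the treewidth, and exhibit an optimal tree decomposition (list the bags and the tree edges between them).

Each bag holds 3 vertices, so the decomposition has width 2, which upper-bounds the treewidth. On the other hand G contains the 3-clique {0, 2, 3}. A clique must lie in a single bag of any decomposition, so no decomposition can have width below 2. The upper and lower bounds meet at 2, so that is the treewidth.

Treewidth 2.
One such decomposition:
Bags: B1 = {2, 3, 4}  B2 = {0, 2, 3}  B3 = {2, 4, 5}  B4 = {1, 3, 4}  B5 = {3, 4, 6}
Tree: B1–B2, B1–B3, B1–B4, B4–B5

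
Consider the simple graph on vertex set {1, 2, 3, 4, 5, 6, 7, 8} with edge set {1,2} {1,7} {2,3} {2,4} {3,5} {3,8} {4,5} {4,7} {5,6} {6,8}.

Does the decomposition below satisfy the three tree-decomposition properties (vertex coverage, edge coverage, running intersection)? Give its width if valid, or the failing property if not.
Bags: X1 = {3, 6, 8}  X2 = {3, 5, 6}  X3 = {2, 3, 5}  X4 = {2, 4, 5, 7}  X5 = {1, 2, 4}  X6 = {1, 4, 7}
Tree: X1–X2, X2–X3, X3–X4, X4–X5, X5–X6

A tree decomposition must satisfy three properties: every vertex lies in some bag; for every edge, both endpoints lie together in some bag; and for every vertex, the bags containing it form a connected subtree. Here bags containing vertex 7 are not connected in the tree, so the decomposition is invalid.

No — bags containing vertex 7 are not connected in the tree.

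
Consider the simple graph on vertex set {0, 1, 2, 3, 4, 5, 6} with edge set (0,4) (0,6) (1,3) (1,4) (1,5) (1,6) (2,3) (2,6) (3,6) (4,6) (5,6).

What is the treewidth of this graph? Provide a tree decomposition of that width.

Treewidth 2.
Bags: B1 = {1, 4, 6}  B2 = {1, 5, 6}  B3 = {1, 3, 6}  B4 = {0, 4, 6}  B5 = {2, 3, 6}
Tree: B1–B2, B2–B3, B1–B4, B3–B5

The largest bag has 3 vertices, giving width 2; this decomposition certifies tw(G) ≤ 2. On the other hand G contains the 3-clique {0, 4, 6}. A clique must lie in a single bag of any decomposition, so no decomposition can have width below 2. The upper and lower bounds meet at 2, so that is the treewidth.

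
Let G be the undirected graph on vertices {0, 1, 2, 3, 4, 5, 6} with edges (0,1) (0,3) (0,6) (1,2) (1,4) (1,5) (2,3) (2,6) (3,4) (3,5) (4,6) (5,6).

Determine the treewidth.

A width-3 tree decomposition is:
Bags: B1 = {1, 3, 5, 6}  B2 = {1, 2, 3, 6}  B3 = {1, 3, 4, 6}  B4 = {0, 1, 3, 6}
Tree: B1–B2, B2–B3, B3–B4
The largest bag has 4 vertices, giving width 3; this decomposition certifies tw(G) ≤ 3. For the lower bound: the 4 vertex sets {3,5}, {2,6}, {1}, {4} are disjoint, each induces a connected subgraph, and every pair is joined by at least one edge of G. Contracting each set to a single vertex therefore yields K_{4} as a minor, and since treewidth is minor-monotone, tw(G) ≥ tw(K_{4}) = 3. Combining the bounds, tw(G) = 3.

3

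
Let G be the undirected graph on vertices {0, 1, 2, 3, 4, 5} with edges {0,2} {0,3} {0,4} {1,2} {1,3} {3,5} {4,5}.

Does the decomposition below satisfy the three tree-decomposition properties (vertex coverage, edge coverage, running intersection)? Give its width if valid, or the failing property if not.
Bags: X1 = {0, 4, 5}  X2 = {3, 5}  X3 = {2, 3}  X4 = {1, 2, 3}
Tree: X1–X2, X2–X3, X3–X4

A tree decomposition must satisfy three properties: every vertex lies in some bag; for every edge, both endpoints lie together in some bag; and for every vertex, the bags containing it form a connected subtree. Here edge (0,3) lies in no bag, so the decomposition is invalid.

No — edge (0,3) lies in no bag.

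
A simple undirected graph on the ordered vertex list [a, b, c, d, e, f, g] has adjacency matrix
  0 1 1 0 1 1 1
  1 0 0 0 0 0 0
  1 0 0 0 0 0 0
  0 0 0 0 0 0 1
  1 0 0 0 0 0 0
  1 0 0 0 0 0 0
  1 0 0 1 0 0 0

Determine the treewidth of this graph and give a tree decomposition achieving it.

The largest bag has 2 vertices, giving width 1; this decomposition certifies tw(G) ≤ 1. Since G has at least one edge (e.g. a–g), it is not an edgeless graph, so tw(G) ≥ 1. Combining the bounds, tw(G) = 1.

Treewidth 1.
Bags: B1 = {a, g}  B2 = {a, f}  B3 = {d, g}  B4 = {a, b}  B5 = {a, c}  B6 = {a, e}
Tree: B1–B2, B1–B3, B2–B4, B2–B5, B4–B6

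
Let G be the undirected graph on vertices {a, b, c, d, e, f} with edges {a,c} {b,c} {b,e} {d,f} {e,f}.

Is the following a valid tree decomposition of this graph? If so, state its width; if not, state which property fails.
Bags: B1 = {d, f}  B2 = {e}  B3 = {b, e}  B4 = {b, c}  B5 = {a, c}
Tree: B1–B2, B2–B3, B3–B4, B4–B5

A tree decomposition must satisfy three properties: every vertex lies in some bag; for every edge, both endpoints lie together in some bag; and for every vertex, the bags containing it form a connected subtree. Here edge (f,e) lies in no bag, so the decomposition is invalid.

No — edge (f,e) lies in no bag.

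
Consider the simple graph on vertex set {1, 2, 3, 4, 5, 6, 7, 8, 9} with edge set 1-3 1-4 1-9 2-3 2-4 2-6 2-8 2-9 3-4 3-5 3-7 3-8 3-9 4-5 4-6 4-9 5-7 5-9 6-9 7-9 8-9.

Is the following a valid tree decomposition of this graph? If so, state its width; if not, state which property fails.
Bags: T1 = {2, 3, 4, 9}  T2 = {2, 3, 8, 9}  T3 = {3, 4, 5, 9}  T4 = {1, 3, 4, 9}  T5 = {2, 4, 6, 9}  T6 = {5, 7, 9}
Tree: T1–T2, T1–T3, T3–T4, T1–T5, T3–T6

A tree decomposition must satisfy three properties: every vertex lies in some bag; for every edge, both endpoints lie together in some bag; and for every vertex, the bags containing it form a connected subtree. Here edge (3,7) lies in no bag, so the decomposition is invalid.

No — edge (3,7) lies in no bag.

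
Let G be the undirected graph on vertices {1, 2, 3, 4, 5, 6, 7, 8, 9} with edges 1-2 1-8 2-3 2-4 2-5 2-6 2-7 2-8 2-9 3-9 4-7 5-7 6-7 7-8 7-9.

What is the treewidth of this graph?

A width-2 tree decomposition is:
Bags: B1 = {2, 4, 7}  B2 = {2, 6, 7}  B3 = {2, 7, 8}  B4 = {2, 7, 9}  B5 = {2, 3, 9}  B6 = {2, 5, 7}  B7 = {1, 2, 8}
Tree: B1–B2, B2–B3, B1–B4, B4–B5, B2–B6, B3–B7
The largest bag has 3 vertices, giving width 2; this decomposition certifies tw(G) ≤ 2. Conversely, {1, 2, 8} is a clique of size 3, and the vertices of any clique must share a bag in every tree decomposition; so some bag has ≥ 3 vertices and tw(G) ≥ 2. Therefore the treewidth is 2.

2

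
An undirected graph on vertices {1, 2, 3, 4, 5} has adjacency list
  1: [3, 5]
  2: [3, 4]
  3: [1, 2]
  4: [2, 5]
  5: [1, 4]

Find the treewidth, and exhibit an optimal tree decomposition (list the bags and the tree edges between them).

Treewidth 2.
One optimal decomposition is:
Bags: B1 = {1, 2, 3}  B2 = {1, 2, 5}  B3 = {2, 4, 5}
Tree: B1–B2, B2–B3

Each bag holds 3 vertices, so the decomposition has width 2, which upper-bounds the treewidth. The edges 2–3–1–5–4–2 form a cycle, so G is not a tree and its treewidth is at least 2. The upper and lower bounds meet at 2, so that is the treewidth.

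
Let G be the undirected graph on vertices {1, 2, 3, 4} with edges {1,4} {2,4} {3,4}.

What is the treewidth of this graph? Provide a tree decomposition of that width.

Treewidth 1.
One optimal decomposition is:
Bags: B1 = {1, 4}  B2 = {3, 4}  B3 = {2, 4}
Tree: B1–B2, B2–B3

Each bag holds 2 vertices, so the decomposition has width 1, which upper-bounds the treewidth. Since G has at least one edge (e.g. 4–1), it is not an edgeless graph, so tw(G) ≥ 1. Therefore the treewidth is 1.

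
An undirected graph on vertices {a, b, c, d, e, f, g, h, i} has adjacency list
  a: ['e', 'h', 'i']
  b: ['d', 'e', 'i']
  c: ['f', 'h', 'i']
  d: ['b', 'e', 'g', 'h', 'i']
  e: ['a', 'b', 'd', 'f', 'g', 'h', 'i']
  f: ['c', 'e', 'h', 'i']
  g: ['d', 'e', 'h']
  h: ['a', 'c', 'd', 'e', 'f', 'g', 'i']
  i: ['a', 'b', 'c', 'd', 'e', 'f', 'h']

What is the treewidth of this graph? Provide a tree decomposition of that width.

Treewidth 3.
One optimal decomposition is:
Bags: B1 = {a, e, h, i}  B2 = {e, f, h, i}  B3 = {d, e, h, i}  B4 = {b, d, e, i}  B5 = {c, f, h, i}  B6 = {d, e, g, h}
Tree: B1–B2, B1–B3, B3–B4, B2–B5, B3–B6

Each bag holds 4 vertices, so the decomposition has width 3, which upper-bounds the treewidth. Conversely, {d, e, g, h} is a clique of size 4, and the vertices of any clique must share a bag in every tree decomposition; so some bag has ≥ 4 vertices and tw(G) ≥ 3. Hence tw(G) = 3 exactly.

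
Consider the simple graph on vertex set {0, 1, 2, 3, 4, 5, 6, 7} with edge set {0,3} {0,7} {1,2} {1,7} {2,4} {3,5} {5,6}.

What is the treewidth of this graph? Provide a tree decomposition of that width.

Treewidth 1.
One optimal decomposition is:
Bags: B1 = {5, 6}  B2 = {3, 5}  B3 = {0, 3}  B4 = {0, 7}  B5 = {1, 7}  B6 = {1, 2}  B7 = {2, 4}
Tree: B1–B2, B2–B3, B3–B4, B4–B5, B5–B6, B6–B7

The largest bag has 2 vertices, giving width 1; this decomposition certifies tw(G) ≤ 1. Any graph with an edge has treewidth ≥ 1, and G has the edge 6–5. Therefore the treewidth is 1.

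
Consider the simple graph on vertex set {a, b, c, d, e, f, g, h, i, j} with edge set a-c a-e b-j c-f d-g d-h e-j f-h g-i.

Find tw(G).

A width-1 tree decomposition is:
Bags: B1 = {g, i}  B2 = {d, g}  B3 = {d, h}  B4 = {f, h}  B5 = {c, f}  B6 = {a, c}  B7 = {a, e}  B8 = {e, j}  B9 = {b, j}
Tree: B1–B2, B2–B3, B3–B4, B4–B5, B5–B6, B6–B7, B7–B8, B8–B9
The largest bag has 2 vertices, giving width 1; this decomposition certifies tw(G) ≤ 1. G has an edge, so its treewidth is at least 1. Therefore the treewidth is 1.

1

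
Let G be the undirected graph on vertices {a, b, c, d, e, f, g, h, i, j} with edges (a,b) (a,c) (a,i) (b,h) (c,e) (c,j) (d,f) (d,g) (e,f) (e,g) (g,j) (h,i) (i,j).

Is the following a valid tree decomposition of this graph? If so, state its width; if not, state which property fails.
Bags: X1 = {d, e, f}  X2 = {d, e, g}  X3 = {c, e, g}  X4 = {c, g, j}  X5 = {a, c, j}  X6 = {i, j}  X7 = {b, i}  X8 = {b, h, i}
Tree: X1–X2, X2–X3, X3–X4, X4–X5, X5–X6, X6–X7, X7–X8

No — edge (a,i) lies in no bag.

A tree decomposition must satisfy three properties: every vertex lies in some bag; for every edge, both endpoints lie together in some bag; and for every vertex, the bags containing it form a connected subtree. Here edge (a,i) lies in no bag, so the decomposition is invalid.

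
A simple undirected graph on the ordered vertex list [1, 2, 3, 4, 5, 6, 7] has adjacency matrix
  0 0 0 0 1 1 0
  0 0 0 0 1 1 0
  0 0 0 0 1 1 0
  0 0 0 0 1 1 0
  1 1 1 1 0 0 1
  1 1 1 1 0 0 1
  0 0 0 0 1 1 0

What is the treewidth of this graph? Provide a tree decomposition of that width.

The largest bag has 3 vertices, giving width 2; this decomposition certifies tw(G) ≤ 2. Since 5–3–6–4–5 is a cycle in G, G is not acyclic. Forests are exactly the graphs of treewidth ≤ 1, so tw(G) ≥ 2. Combining the bounds, tw(G) = 2.

Treewidth 2.
One such decomposition:
Bags: B1 = {3, 5, 6}  B2 = {4, 5, 6}  B3 = {5, 6, 7}  B4 = {2, 5, 6}  B5 = {1, 5, 6}
Tree: B1–B2, B2–B3, B3–B4, B4–B5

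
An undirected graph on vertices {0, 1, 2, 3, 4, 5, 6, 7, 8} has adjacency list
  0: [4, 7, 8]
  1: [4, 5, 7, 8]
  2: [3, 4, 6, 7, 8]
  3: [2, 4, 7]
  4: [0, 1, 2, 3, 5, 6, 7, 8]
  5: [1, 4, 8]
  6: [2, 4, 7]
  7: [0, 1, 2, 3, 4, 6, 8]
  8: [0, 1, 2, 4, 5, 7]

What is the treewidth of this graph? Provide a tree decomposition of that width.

Treewidth 3.
Bags: B1 = {2, 4, 7, 8}  B2 = {1, 4, 7, 8}  B3 = {0, 4, 7, 8}  B4 = {2, 3, 4, 7}  B5 = {2, 4, 6, 7}  B6 = {1, 4, 5, 8}
Tree: B1–B2, B1–B3, B1–B4, B4–B5, B2–B6

The largest bag has 4 vertices, giving width 3; this decomposition certifies tw(G) ≤ 3. On the other hand G contains the 4-clique {1, 4, 5, 8}. A clique must lie in a single bag of any decomposition, so no decomposition can have width below 3. Hence tw(G) = 3 exactly.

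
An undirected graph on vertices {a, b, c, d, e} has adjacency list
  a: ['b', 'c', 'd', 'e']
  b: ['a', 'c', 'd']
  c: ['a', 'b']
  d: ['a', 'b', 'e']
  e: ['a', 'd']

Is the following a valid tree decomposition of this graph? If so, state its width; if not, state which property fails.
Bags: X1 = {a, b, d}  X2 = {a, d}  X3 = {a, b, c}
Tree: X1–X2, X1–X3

A tree decomposition must satisfy three properties: every vertex lies in some bag; for every edge, both endpoints lie together in some bag; and for every vertex, the bags containing it form a connected subtree. Here vertex e appears in no bag, so the decomposition is invalid.

No — vertex e appears in no bag.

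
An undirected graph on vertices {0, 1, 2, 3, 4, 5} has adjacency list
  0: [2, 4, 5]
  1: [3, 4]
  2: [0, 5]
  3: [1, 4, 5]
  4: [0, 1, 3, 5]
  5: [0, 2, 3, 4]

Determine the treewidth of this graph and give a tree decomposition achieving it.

Each bag holds 3 vertices, so the decomposition has width 2, which upper-bounds the treewidth. Conversely, {0, 2, 5} is a clique of size 3, and the vertices of any clique must share a bag in every tree decomposition; so some bag has ≥ 3 vertices and tw(G) ≥ 2. Combining the bounds, tw(G) = 2.

Treewidth 2.
One optimal decomposition is:
Bags: B1 = {3, 4, 5}  B2 = {0, 4, 5}  B3 = {1, 3, 4}  B4 = {0, 2, 5}
Tree: B1–B2, B1–B3, B2–B4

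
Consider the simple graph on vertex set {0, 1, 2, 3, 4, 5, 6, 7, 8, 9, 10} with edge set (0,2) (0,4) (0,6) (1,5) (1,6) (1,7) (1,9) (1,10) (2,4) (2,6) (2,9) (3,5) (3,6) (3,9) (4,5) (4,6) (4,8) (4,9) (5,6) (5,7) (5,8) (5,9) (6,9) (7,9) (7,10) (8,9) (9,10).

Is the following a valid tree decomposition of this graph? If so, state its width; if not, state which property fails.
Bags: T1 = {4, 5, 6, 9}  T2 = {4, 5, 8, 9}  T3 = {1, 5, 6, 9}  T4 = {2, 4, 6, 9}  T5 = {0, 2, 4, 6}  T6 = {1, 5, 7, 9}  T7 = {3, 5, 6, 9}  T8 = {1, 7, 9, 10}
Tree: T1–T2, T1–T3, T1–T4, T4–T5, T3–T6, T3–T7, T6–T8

Vertex coverage: the bags together contain {0, 1, 2, 3, 4, 5, 6, 7, 8, 9, 10}, the full vertex set. Edge coverage: each edge of G has both endpoints in at least one bag. Running intersection: for every vertex, the bags containing it form a connected subtree. All three properties hold, so this is a valid tree decomposition of width max|bag| − 1 = 3, and hence tw(G) ≤ 3.

Yes; width 3.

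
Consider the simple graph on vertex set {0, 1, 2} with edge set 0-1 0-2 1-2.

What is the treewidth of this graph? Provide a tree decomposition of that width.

With just one bag of size 3, the width is 3 − 1 = 2, so tw(G) ≤ 2. Conversely, {0, 1, 2} is a clique of size 3, and the vertices of any clique must share a bag in every tree decomposition; so some bag has ≥ 3 vertices and tw(G) ≥ 2. Hence tw(G) = 2 exactly.

Treewidth 2.
One optimal decomposition is:
Bags: B1 = {0, 1, 2}
Tree: (single bag)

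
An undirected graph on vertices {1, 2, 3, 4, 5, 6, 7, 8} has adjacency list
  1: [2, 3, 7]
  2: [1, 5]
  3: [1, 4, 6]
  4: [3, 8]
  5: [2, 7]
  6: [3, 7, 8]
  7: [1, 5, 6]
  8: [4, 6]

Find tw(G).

2

A width-2 tree decomposition is:
Bags: B1 = {3, 4, 8}  B2 = {3, 6, 8}  B3 = {1, 3, 6}  B4 = {1, 6, 7}  B5 = {1, 2, 7}  B6 = {2, 5, 7}
Tree: B1–B2, B2–B3, B3–B4, B4–B5, B5–B6
Every bag has size at most 3, so the width is 3 − 1 = 2 and tw(G) ≤ 2. Since 4–8–6–3–4 is a cycle in G, G is not acyclic. Forests are exactly the graphs of treewidth ≤ 1, so tw(G) ≥ 2. The upper and lower bounds meet at 2, so that is the treewidth.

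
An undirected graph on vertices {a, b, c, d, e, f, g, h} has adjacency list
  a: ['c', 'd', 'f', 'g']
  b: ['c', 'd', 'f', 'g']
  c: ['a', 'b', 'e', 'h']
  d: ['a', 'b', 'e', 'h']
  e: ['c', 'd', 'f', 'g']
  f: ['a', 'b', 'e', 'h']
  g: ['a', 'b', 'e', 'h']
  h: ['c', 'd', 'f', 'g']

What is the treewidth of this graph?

4

A width-4 tree decomposition is:
Bags: B1 = {a, b, c, e, h}  B2 = {a, b, e, f, h}  B3 = {a, b, d, e, h}  B4 = {a, b, e, g, h}
Tree: B1–B2, B2–B3, B3–B4
The largest bag has 5 vertices, giving width 4; this decomposition certifies tw(G) ≤ 4. For the lower bound: the 5 vertex sets {b,c}, {a,f}, {d,e}, {h}, {g} are disjoint, each induces a connected subgraph, and every pair is joined by at least one edge of G. Contracting each set to a single vertex therefore yields K_{5} as a minor, and since treewidth is minor-monotone, tw(G) ≥ tw(K_{5}) = 4. Hence tw(G) = 4 exactly.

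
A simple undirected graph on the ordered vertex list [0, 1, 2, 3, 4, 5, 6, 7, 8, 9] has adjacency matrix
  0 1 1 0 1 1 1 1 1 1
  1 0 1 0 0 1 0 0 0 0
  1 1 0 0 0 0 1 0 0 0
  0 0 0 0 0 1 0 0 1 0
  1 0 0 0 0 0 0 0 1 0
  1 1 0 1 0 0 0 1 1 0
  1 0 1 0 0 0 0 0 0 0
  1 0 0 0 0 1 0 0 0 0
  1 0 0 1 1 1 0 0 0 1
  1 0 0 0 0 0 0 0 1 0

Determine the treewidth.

2

A width-2 tree decomposition is:
Bags: B1 = {0, 1, 5}  B2 = {0, 5, 8}  B3 = {3, 5, 8}  B4 = {0, 8, 9}  B5 = {0, 1, 2}  B6 = {0, 5, 7}  B7 = {0, 4, 8}  B8 = {0, 2, 6}
Tree: B1–B2, B2–B3, B2–B4, B1–B5, B1–B6, B4–B7, B5–B8
Every bag has size at most 3, so the width is 3 − 1 = 2 and tw(G) ≤ 2. For the lower bound, the 3 vertices {0, 1, 2} are pairwise adjacent, and any tree decomposition puts a clique entirely inside one bag — forcing width ≥ 2. The upper and lower bounds meet at 2, so that is the treewidth.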